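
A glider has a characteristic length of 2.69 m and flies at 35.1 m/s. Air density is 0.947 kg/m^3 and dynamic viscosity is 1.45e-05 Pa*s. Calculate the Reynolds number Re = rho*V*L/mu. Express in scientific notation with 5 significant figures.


Step 1: Numerator = rho * V * L = 0.947 * 35.1 * 2.69 = 89.414793
Step 2: Re = 89.414793 / 1.45e-05
Step 3: Re = 6.1665e+06

6.1665e+06


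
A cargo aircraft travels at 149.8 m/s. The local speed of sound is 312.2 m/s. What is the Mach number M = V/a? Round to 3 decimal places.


Step 1: M = V / a = 149.8 / 312.2
Step 2: M = 0.480

0.480


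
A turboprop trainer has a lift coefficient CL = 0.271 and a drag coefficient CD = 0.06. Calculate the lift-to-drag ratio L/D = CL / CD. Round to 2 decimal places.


Step 1: L/D = CL / CD = 0.271 / 0.06
Step 2: L/D = 4.52

4.52


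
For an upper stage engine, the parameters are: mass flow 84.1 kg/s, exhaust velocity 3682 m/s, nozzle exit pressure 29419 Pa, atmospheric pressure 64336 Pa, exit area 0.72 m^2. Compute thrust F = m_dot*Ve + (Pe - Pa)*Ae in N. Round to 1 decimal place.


Step 1: Momentum thrust = m_dot * Ve = 84.1 * 3682 = 309656.2 N
Step 2: Pressure thrust = (Pe - Pa) * Ae = (29419 - 64336) * 0.72 = -25140.24 N
Step 3: Total thrust F = 309656.2 + -25140.24 = 284516.0 N

284516.0


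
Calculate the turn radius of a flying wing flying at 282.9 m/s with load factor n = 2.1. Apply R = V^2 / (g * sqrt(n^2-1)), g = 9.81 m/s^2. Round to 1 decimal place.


Step 1: V^2 = 282.9^2 = 80032.41
Step 2: n^2 - 1 = 2.1^2 - 1 = 3.41
Step 3: sqrt(3.41) = 1.846619
Step 4: R = 80032.41 / (9.81 * 1.846619) = 4417.9 m

4417.9


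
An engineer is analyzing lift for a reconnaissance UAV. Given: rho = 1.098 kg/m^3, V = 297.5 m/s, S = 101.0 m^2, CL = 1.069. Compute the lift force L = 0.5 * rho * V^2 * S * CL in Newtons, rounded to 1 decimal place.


Step 1: Calculate dynamic pressure q = 0.5 * 1.098 * 297.5^2 = 0.5 * 1.098 * 88506.25 = 48589.9313 Pa
Step 2: Multiply by wing area and lift coefficient: L = 48589.9313 * 101.0 * 1.069
Step 3: L = 4907583.0563 * 1.069 = 5246206.3 N

5246206.3


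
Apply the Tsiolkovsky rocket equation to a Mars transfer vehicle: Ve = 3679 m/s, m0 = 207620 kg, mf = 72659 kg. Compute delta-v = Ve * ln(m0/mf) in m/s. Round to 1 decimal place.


Step 1: Mass ratio m0/mf = 207620 / 72659 = 2.857457
Step 2: ln(2.857457) = 1.049932
Step 3: delta-v = 3679 * 1.049932 = 3862.7 m/s

3862.7


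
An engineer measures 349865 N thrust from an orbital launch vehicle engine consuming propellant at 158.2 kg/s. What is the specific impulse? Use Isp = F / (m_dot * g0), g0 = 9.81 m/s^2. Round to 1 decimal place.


Step 1: m_dot * g0 = 158.2 * 9.81 = 1551.94
Step 2: Isp = 349865 / 1551.94 = 225.4 s

225.4


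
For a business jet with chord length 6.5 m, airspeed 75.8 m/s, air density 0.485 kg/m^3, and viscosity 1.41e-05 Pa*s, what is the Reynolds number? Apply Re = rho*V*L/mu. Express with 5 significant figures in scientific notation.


Step 1: Numerator = rho * V * L = 0.485 * 75.8 * 6.5 = 238.9595
Step 2: Re = 238.9595 / 1.41e-05
Step 3: Re = 1.6947e+07

1.6947e+07


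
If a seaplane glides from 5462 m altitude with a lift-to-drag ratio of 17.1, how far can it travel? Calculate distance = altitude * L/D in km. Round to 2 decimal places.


Step 1: Glide distance = altitude * L/D = 5462 * 17.1 = 93400.2 m
Step 2: Convert to km: 93400.2 / 1000 = 93.40 km

93.40


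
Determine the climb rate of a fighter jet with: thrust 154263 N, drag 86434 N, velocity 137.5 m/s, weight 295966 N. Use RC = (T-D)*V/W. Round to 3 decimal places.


Step 1: Excess thrust = T - D = 154263 - 86434 = 67829 N
Step 2: Excess power = 67829 * 137.5 = 9326487.5 W
Step 3: RC = 9326487.5 / 295966 = 31.512 m/s

31.512


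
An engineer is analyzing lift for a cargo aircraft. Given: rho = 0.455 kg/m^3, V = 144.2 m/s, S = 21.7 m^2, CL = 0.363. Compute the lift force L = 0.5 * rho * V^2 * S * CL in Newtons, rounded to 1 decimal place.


Step 1: Calculate dynamic pressure q = 0.5 * 0.455 * 144.2^2 = 0.5 * 0.455 * 20793.64 = 4730.5531 Pa
Step 2: Multiply by wing area and lift coefficient: L = 4730.5531 * 21.7 * 0.363
Step 3: L = 102653.0023 * 0.363 = 37263.0 N

37263.0


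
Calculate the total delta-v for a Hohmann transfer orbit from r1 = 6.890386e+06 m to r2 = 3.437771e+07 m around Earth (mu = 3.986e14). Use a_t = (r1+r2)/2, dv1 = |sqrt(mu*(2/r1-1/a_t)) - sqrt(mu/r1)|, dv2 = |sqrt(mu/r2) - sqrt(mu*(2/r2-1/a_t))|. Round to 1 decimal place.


Step 1: Transfer semi-major axis a_t = (6.890386e+06 + 3.437771e+07) / 2 = 2.063405e+07 m
Step 2: v1 (circular at r1) = sqrt(mu/r1) = 7605.83 m/s
Step 3: v_t1 = sqrt(mu*(2/r1 - 1/a_t)) = 9817.32 m/s
Step 4: dv1 = |9817.32 - 7605.83| = 2211.49 m/s
Step 5: v2 (circular at r2) = 3405.1 m/s, v_t2 = 1967.7 m/s
Step 6: dv2 = |3405.1 - 1967.7| = 1437.4 m/s
Step 7: Total delta-v = 2211.49 + 1437.4 = 3648.9 m/s

3648.9


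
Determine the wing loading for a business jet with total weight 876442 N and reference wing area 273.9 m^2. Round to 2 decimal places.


Step 1: Wing loading = W / S = 876442 / 273.9
Step 2: Wing loading = 3199.86 N/m^2

3199.86


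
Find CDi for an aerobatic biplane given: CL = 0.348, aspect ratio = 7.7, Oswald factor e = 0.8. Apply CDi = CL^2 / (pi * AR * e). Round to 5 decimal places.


Step 1: CL^2 = 0.348^2 = 0.121104
Step 2: pi * AR * e = 3.14159 * 7.7 * 0.8 = 19.352211
Step 3: CDi = 0.121104 / 19.352211 = 0.00626

0.00626


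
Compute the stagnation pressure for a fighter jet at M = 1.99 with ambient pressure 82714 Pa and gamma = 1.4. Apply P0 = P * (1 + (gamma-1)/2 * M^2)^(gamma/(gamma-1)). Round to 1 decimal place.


Step 1: (gamma-1)/2 * M^2 = 0.2 * 3.9601 = 0.79202
Step 2: 1 + 0.79202 = 1.79202
Step 3: Exponent gamma/(gamma-1) = 3.5
Step 4: P0 = 82714 * 1.79202^3.5 = 637204.8 Pa

637204.8


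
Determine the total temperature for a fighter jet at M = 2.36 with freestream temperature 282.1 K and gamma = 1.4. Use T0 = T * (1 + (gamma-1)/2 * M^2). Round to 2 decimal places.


Step 1: (gamma-1)/2 = 0.2
Step 2: M^2 = 5.5696
Step 3: 1 + 0.2 * 5.5696 = 2.11392
Step 4: T0 = 282.1 * 2.11392 = 596.34 K

596.34


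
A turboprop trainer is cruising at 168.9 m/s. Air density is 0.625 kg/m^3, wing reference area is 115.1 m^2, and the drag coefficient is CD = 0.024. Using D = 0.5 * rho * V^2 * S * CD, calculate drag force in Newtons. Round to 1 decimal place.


Step 1: Dynamic pressure q = 0.5 * 0.625 * 168.9^2 = 8914.7531 Pa
Step 2: Drag D = q * S * CD = 8914.7531 * 115.1 * 0.024
Step 3: D = 24626.1 N

24626.1


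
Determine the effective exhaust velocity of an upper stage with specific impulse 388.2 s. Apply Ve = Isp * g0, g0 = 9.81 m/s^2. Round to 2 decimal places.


Step 1: Ve = Isp * g0 = 388.2 * 9.81
Step 2: Ve = 3808.24 m/s

3808.24


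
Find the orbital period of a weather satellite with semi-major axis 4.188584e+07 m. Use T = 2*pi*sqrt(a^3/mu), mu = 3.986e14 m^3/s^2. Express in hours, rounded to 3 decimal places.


Step 1: a^3 / mu = 7.348551e+22 / 3.986e14 = 1.843590e+08
Step 2: sqrt(1.843590e+08) = 13577.8872 s
Step 3: T = 2*pi * 13577.8872 = 85312.38 s
Step 4: T in hours = 85312.38 / 3600 = 23.698 hours

23.698


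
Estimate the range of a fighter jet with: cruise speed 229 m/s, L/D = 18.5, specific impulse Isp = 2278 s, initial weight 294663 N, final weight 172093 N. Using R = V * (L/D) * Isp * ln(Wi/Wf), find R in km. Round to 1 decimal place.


Step 1: Coefficient = V * (L/D) * Isp = 229 * 18.5 * 2278 = 9650747.0 m
Step 2: Wi/Wf = 294663 / 172093 = 1.712231
Step 3: ln(1.712231) = 0.537797
Step 4: R = 9650747.0 * 0.537797 = 5190145.7 m = 5190.1 km

5190.1


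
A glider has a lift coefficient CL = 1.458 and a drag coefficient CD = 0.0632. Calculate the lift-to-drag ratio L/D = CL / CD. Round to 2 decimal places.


Step 1: L/D = CL / CD = 1.458 / 0.0632
Step 2: L/D = 23.07

23.07


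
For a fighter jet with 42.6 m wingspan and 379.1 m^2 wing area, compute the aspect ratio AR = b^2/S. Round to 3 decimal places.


Step 1: b^2 = 42.6^2 = 1814.76
Step 2: AR = 1814.76 / 379.1 = 4.787

4.787


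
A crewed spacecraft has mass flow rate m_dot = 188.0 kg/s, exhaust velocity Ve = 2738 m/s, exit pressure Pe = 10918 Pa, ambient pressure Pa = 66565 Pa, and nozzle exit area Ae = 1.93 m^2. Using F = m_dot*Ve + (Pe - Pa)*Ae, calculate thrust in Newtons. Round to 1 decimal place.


Step 1: Momentum thrust = m_dot * Ve = 188.0 * 2738 = 514744.0 N
Step 2: Pressure thrust = (Pe - Pa) * Ae = (10918 - 66565) * 1.93 = -107398.71 N
Step 3: Total thrust F = 514744.0 + -107398.71 = 407345.3 N

407345.3


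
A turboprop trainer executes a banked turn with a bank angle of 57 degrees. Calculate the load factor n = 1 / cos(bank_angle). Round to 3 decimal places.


Step 1: Convert 57 degrees to radians = 0.994838
Step 2: cos(57 deg) = 0.544639
Step 3: n = 1 / 0.544639 = 1.836

1.836


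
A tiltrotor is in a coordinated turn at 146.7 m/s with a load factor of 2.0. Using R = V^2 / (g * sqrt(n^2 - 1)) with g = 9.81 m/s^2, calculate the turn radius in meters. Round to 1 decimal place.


Step 1: V^2 = 146.7^2 = 21520.89
Step 2: n^2 - 1 = 2.0^2 - 1 = 3.0
Step 3: sqrt(3.0) = 1.732051
Step 4: R = 21520.89 / (9.81 * 1.732051) = 1266.6 m

1266.6


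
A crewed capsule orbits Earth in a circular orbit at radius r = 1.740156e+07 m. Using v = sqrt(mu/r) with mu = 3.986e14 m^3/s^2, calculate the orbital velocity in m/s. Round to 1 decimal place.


Step 1: mu / r = 3.986e14 / 1.740156e+07 = 22905992.3363
Step 2: v = sqrt(22905992.3363) = 4786.0 m/s

4786.0


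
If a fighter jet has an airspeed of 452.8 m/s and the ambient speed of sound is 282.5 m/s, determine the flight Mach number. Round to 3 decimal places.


Step 1: M = V / a = 452.8 / 282.5
Step 2: M = 1.603

1.603


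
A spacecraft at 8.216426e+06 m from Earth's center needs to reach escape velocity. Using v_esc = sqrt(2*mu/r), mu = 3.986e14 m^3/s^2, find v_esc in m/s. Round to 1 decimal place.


Step 1: 2*mu/r = 2 * 3.986e14 / 8.216426e+06 = 97025154.2459
Step 2: v_esc = sqrt(97025154.2459) = 9850.1 m/s

9850.1


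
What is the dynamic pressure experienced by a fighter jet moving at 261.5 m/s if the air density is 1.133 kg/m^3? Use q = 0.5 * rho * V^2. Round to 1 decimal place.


Step 1: V^2 = 261.5^2 = 68382.25
Step 2: q = 0.5 * 1.133 * 68382.25
Step 3: q = 38738.5 Pa

38738.5


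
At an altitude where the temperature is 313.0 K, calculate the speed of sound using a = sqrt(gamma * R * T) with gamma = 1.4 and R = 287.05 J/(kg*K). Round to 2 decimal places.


Step 1: gamma * R * T = 1.4 * 287.05 * 313.0 = 125785.31
Step 2: a = sqrt(125785.31) = 354.66 m/s

354.66


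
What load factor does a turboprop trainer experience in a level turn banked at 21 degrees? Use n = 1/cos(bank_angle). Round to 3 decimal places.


Step 1: Convert 21 degrees to radians = 0.366519
Step 2: cos(21 deg) = 0.93358
Step 3: n = 1 / 0.93358 = 1.071

1.071


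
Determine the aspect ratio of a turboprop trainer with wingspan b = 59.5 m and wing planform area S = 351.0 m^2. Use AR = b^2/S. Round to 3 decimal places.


Step 1: b^2 = 59.5^2 = 3540.25
Step 2: AR = 3540.25 / 351.0 = 10.086

10.086


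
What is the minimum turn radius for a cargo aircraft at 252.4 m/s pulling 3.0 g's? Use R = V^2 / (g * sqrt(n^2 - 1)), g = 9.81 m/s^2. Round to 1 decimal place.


Step 1: V^2 = 252.4^2 = 63705.76
Step 2: n^2 - 1 = 3.0^2 - 1 = 8.0
Step 3: sqrt(8.0) = 2.828427
Step 4: R = 63705.76 / (9.81 * 2.828427) = 2296.0 m

2296.0


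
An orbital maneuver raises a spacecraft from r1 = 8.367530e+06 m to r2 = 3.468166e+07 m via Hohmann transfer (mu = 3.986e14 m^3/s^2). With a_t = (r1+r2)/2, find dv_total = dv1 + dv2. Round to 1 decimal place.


Step 1: Transfer semi-major axis a_t = (8.367530e+06 + 3.468166e+07) / 2 = 2.152460e+07 m
Step 2: v1 (circular at r1) = sqrt(mu/r1) = 6901.92 m/s
Step 3: v_t1 = sqrt(mu*(2/r1 - 1/a_t)) = 8760.98 m/s
Step 4: dv1 = |8760.98 - 6901.92| = 1859.05 m/s
Step 5: v2 (circular at r2) = 3390.15 m/s, v_t2 = 2113.73 m/s
Step 6: dv2 = |3390.15 - 2113.73| = 1276.42 m/s
Step 7: Total delta-v = 1859.05 + 1276.42 = 3135.5 m/s

3135.5


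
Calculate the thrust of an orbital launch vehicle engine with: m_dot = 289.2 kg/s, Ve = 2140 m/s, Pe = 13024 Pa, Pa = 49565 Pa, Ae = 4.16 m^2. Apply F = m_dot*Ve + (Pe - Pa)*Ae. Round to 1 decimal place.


Step 1: Momentum thrust = m_dot * Ve = 289.2 * 2140 = 618888.0 N
Step 2: Pressure thrust = (Pe - Pa) * Ae = (13024 - 49565) * 4.16 = -152010.56 N
Step 3: Total thrust F = 618888.0 + -152010.56 = 466877.4 N

466877.4


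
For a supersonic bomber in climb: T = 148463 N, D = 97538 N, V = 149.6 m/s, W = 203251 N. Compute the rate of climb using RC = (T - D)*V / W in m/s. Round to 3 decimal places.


Step 1: Excess thrust = T - D = 148463 - 97538 = 50925 N
Step 2: Excess power = 50925 * 149.6 = 7618380.0 W
Step 3: RC = 7618380.0 / 203251 = 37.483 m/s

37.483


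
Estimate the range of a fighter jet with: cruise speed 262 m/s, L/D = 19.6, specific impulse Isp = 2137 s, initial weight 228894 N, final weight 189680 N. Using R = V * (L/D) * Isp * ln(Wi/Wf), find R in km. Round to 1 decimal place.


Step 1: Coefficient = V * (L/D) * Isp = 262 * 19.6 * 2137 = 10973922.4 m
Step 2: Wi/Wf = 228894 / 189680 = 1.206738
Step 3: ln(1.206738) = 0.187921
Step 4: R = 10973922.4 * 0.187921 = 2062225.8 m = 2062.2 km

2062.2


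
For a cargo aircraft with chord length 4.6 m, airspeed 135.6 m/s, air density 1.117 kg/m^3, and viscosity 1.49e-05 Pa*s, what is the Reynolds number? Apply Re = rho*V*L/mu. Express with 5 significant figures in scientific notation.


Step 1: Numerator = rho * V * L = 1.117 * 135.6 * 4.6 = 696.73992
Step 2: Re = 696.73992 / 1.49e-05
Step 3: Re = 4.6761e+07

4.6761e+07


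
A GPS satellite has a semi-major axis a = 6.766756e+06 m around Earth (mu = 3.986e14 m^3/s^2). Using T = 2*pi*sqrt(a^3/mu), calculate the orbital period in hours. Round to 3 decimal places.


Step 1: a^3 / mu = 3.098429e+20 / 3.986e14 = 7.773279e+05
Step 2: sqrt(7.773279e+05) = 881.662 s
Step 3: T = 2*pi * 881.662 = 5539.65 s
Step 4: T in hours = 5539.65 / 3600 = 1.539 hours

1.539


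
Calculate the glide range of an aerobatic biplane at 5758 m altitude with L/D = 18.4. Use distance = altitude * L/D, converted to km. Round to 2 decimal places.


Step 1: Glide distance = altitude * L/D = 5758 * 18.4 = 105947.2 m
Step 2: Convert to km: 105947.2 / 1000 = 105.95 km

105.95


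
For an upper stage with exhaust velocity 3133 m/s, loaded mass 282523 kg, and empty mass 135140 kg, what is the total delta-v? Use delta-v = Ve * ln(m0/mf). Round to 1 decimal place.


Step 1: Mass ratio m0/mf = 282523 / 135140 = 2.090595
Step 2: ln(2.090595) = 0.737449
Step 3: delta-v = 3133 * 0.737449 = 2310.4 m/s

2310.4


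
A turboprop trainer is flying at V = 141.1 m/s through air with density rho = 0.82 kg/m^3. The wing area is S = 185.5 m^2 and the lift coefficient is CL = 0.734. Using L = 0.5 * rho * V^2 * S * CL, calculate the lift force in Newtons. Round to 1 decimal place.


Step 1: Calculate dynamic pressure q = 0.5 * 0.82 * 141.1^2 = 0.5 * 0.82 * 19909.21 = 8162.7761 Pa
Step 2: Multiply by wing area and lift coefficient: L = 8162.7761 * 185.5 * 0.734
Step 3: L = 1514194.9665 * 0.734 = 1111419.1 N

1111419.1


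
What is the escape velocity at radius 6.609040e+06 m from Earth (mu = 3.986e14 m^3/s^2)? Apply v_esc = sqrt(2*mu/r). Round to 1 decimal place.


Step 1: 2*mu/r = 2 * 3.986e14 / 6.609040e+06 = 120622662.2929
Step 2: v_esc = sqrt(120622662.2929) = 10982.8 m/s

10982.8


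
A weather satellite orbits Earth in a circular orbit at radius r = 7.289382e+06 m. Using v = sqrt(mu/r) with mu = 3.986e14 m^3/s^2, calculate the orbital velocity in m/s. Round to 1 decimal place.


Step 1: mu / r = 3.986e14 / 7.289382e+06 = 54682276.2204
Step 2: v = sqrt(54682276.2204) = 7394.7 m/s

7394.7


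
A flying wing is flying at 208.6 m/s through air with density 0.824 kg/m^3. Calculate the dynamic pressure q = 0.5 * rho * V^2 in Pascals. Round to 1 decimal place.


Step 1: V^2 = 208.6^2 = 43513.96
Step 2: q = 0.5 * 0.824 * 43513.96
Step 3: q = 17927.8 Pa

17927.8


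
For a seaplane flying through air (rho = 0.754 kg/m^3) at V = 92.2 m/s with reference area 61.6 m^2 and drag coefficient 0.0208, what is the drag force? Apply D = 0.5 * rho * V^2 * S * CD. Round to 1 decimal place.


Step 1: Dynamic pressure q = 0.5 * 0.754 * 92.2^2 = 3204.8167 Pa
Step 2: Drag D = q * S * CD = 3204.8167 * 61.6 * 0.0208
Step 3: D = 4106.3 N

4106.3


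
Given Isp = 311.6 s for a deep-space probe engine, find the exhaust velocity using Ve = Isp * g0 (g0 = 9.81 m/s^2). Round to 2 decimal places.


Step 1: Ve = Isp * g0 = 311.6 * 9.81
Step 2: Ve = 3056.80 m/s

3056.80


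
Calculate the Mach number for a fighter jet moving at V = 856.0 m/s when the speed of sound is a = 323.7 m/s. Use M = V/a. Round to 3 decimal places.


Step 1: M = V / a = 856.0 / 323.7
Step 2: M = 2.644

2.644


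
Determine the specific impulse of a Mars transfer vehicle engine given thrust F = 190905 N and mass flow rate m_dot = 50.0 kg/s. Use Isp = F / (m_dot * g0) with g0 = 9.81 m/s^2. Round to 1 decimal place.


Step 1: m_dot * g0 = 50.0 * 9.81 = 490.5
Step 2: Isp = 190905 / 490.5 = 389.2 s

389.2


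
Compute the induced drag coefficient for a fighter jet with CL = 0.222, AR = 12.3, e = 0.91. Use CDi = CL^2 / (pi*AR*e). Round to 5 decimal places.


Step 1: CL^2 = 0.222^2 = 0.049284
Step 2: pi * AR * e = 3.14159 * 12.3 * 0.91 = 35.163847
Step 3: CDi = 0.049284 / 35.163847 = 0.00140

0.00140


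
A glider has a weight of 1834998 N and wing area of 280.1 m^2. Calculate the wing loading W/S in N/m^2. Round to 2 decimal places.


Step 1: Wing loading = W / S = 1834998 / 280.1
Step 2: Wing loading = 6551.22 N/m^2

6551.22


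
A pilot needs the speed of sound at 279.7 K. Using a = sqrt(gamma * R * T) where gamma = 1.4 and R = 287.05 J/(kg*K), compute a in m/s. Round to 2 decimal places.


Step 1: gamma * R * T = 1.4 * 287.05 * 279.7 = 112403.039
Step 2: a = sqrt(112403.039) = 335.27 m/s

335.27


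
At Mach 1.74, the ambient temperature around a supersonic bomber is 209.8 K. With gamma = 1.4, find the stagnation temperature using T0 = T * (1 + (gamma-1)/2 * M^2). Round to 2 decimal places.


Step 1: (gamma-1)/2 = 0.2
Step 2: M^2 = 3.0276
Step 3: 1 + 0.2 * 3.0276 = 1.60552
Step 4: T0 = 209.8 * 1.60552 = 336.84 K

336.84


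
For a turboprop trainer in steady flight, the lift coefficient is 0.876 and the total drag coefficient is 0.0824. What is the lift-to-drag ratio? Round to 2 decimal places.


Step 1: L/D = CL / CD = 0.876 / 0.0824
Step 2: L/D = 10.63

10.63


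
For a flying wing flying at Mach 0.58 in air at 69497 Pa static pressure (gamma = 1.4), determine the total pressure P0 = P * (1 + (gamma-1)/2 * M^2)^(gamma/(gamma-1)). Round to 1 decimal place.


Step 1: (gamma-1)/2 * M^2 = 0.2 * 0.3364 = 0.06728
Step 2: 1 + 0.06728 = 1.06728
Step 3: Exponent gamma/(gamma-1) = 3.5
Step 4: P0 = 69497 * 1.06728^3.5 = 87285.1 Pa

87285.1


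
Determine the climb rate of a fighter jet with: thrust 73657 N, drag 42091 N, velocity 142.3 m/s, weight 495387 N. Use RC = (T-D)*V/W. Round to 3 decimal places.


Step 1: Excess thrust = T - D = 73657 - 42091 = 31566 N
Step 2: Excess power = 31566 * 142.3 = 4491841.8 W
Step 3: RC = 4491841.8 / 495387 = 9.067 m/s

9.067


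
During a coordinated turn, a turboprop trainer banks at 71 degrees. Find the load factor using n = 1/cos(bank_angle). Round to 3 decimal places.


Step 1: Convert 71 degrees to radians = 1.239184
Step 2: cos(71 deg) = 0.325568
Step 3: n = 1 / 0.325568 = 3.072

3.072


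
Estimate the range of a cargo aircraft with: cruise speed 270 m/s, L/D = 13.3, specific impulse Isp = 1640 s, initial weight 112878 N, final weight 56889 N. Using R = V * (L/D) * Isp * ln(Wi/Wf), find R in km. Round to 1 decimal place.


Step 1: Coefficient = V * (L/D) * Isp = 270 * 13.3 * 1640 = 5889240.0 m
Step 2: Wi/Wf = 112878 / 56889 = 1.98418
Step 3: ln(1.98418) = 0.685206
Step 4: R = 5889240.0 * 0.685206 = 4035340.2 m = 4035.3 km

4035.3


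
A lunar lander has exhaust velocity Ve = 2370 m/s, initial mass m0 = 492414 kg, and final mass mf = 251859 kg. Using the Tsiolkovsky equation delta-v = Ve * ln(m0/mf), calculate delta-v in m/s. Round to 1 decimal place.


Step 1: Mass ratio m0/mf = 492414 / 251859 = 1.955118
Step 2: ln(1.955118) = 0.67045
Step 3: delta-v = 2370 * 0.67045 = 1589.0 m/s

1589.0


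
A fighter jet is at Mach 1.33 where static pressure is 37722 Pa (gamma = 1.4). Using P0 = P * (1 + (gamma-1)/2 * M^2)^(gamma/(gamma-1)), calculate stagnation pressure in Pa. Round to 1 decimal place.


Step 1: (gamma-1)/2 * M^2 = 0.2 * 1.7689 = 0.35378
Step 2: 1 + 0.35378 = 1.35378
Step 3: Exponent gamma/(gamma-1) = 3.5
Step 4: P0 = 37722 * 1.35378^3.5 = 108896.3 Pa

108896.3


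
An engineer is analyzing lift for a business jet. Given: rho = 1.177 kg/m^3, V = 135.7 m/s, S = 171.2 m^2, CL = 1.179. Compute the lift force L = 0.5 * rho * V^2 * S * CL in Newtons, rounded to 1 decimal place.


Step 1: Calculate dynamic pressure q = 0.5 * 1.177 * 135.7^2 = 0.5 * 1.177 * 18414.49 = 10836.9274 Pa
Step 2: Multiply by wing area and lift coefficient: L = 10836.9274 * 171.2 * 1.179
Step 3: L = 1855281.9649 * 1.179 = 2187377.4 N

2187377.4


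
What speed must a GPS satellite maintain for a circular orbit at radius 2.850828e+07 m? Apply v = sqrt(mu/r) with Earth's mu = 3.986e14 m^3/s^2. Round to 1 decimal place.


Step 1: mu / r = 3.986e14 / 2.850828e+07 = 13981902.8016
Step 2: v = sqrt(13981902.8016) = 3739.2 m/s

3739.2


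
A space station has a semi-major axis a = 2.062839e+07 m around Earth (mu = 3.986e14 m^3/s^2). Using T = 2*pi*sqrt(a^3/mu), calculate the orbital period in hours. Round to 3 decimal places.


Step 1: a^3 / mu = 8.778009e+21 / 3.986e14 = 2.202210e+07
Step 2: sqrt(2.202210e+07) = 4692.7709 s
Step 3: T = 2*pi * 4692.7709 = 29485.55 s
Step 4: T in hours = 29485.55 / 3600 = 8.190 hours

8.190


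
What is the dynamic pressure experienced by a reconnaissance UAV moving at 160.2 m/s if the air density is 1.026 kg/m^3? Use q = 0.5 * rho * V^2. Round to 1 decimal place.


Step 1: V^2 = 160.2^2 = 25664.04
Step 2: q = 0.5 * 1.026 * 25664.04
Step 3: q = 13165.7 Pa

13165.7


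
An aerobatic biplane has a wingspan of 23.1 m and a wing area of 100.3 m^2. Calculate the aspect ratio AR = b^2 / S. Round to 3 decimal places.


Step 1: b^2 = 23.1^2 = 533.61
Step 2: AR = 533.61 / 100.3 = 5.320

5.320


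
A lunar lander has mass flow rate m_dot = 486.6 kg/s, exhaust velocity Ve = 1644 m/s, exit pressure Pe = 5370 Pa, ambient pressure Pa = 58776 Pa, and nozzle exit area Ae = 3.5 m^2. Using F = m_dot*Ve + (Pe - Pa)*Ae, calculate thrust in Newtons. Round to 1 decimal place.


Step 1: Momentum thrust = m_dot * Ve = 486.6 * 1644 = 799970.4 N
Step 2: Pressure thrust = (Pe - Pa) * Ae = (5370 - 58776) * 3.5 = -186921.0 N
Step 3: Total thrust F = 799970.4 + -186921.0 = 613049.4 N

613049.4


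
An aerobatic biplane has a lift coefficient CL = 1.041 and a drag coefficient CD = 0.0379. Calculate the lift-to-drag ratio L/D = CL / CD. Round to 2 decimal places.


Step 1: L/D = CL / CD = 1.041 / 0.0379
Step 2: L/D = 27.47

27.47


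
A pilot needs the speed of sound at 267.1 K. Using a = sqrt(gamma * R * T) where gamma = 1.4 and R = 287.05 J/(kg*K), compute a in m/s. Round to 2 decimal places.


Step 1: gamma * R * T = 1.4 * 287.05 * 267.1 = 107339.477
Step 2: a = sqrt(107339.477) = 327.63 m/s

327.63


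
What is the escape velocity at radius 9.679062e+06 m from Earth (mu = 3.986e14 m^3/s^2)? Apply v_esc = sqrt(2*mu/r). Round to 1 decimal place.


Step 1: 2*mu/r = 2 * 3.986e14 / 9.679062e+06 = 82363352.9778
Step 2: v_esc = sqrt(82363352.9778) = 9075.4 m/s

9075.4


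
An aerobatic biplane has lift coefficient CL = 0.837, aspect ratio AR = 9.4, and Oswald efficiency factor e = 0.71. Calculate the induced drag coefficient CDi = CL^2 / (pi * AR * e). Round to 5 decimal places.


Step 1: CL^2 = 0.837^2 = 0.700569
Step 2: pi * AR * e = 3.14159 * 9.4 * 0.71 = 20.966989
Step 3: CDi = 0.700569 / 20.966989 = 0.03341

0.03341


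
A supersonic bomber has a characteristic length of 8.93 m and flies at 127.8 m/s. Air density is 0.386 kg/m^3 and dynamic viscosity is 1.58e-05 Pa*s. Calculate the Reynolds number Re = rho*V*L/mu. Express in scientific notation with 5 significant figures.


Step 1: Numerator = rho * V * L = 0.386 * 127.8 * 8.93 = 440.524044
Step 2: Re = 440.524044 / 1.58e-05
Step 3: Re = 2.7881e+07

2.7881e+07


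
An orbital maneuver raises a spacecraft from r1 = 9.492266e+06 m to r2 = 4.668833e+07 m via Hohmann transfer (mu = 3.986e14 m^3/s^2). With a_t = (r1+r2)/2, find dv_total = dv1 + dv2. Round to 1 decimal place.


Step 1: Transfer semi-major axis a_t = (9.492266e+06 + 4.668833e+07) / 2 = 2.809030e+07 m
Step 2: v1 (circular at r1) = sqrt(mu/r1) = 6480.13 m/s
Step 3: v_t1 = sqrt(mu*(2/r1 - 1/a_t)) = 8354.29 m/s
Step 4: dv1 = |8354.29 - 6480.13| = 1874.16 m/s
Step 5: v2 (circular at r2) = 2921.89 m/s, v_t2 = 1698.52 m/s
Step 6: dv2 = |2921.89 - 1698.52| = 1223.37 m/s
Step 7: Total delta-v = 1874.16 + 1223.37 = 3097.5 m/s

3097.5


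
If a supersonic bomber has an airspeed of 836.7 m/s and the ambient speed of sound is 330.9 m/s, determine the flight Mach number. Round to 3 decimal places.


Step 1: M = V / a = 836.7 / 330.9
Step 2: M = 2.529

2.529


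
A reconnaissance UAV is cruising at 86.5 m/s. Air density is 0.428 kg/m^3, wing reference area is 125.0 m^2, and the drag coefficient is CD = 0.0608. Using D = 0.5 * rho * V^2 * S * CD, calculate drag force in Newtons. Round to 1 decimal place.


Step 1: Dynamic pressure q = 0.5 * 0.428 * 86.5^2 = 1601.2015 Pa
Step 2: Drag D = q * S * CD = 1601.2015 * 125.0 * 0.0608
Step 3: D = 12169.1 N

12169.1


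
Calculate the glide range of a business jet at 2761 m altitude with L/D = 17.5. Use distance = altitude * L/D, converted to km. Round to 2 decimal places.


Step 1: Glide distance = altitude * L/D = 2761 * 17.5 = 48317.5 m
Step 2: Convert to km: 48317.5 / 1000 = 48.32 km

48.32


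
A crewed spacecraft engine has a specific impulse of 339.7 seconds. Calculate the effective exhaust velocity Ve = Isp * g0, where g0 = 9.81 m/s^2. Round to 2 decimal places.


Step 1: Ve = Isp * g0 = 339.7 * 9.81
Step 2: Ve = 3332.46 m/s

3332.46


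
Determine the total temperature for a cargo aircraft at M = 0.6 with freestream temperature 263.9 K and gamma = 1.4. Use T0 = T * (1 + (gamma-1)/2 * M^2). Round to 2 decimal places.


Step 1: (gamma-1)/2 = 0.2
Step 2: M^2 = 0.36
Step 3: 1 + 0.2 * 0.36 = 1.072
Step 4: T0 = 263.9 * 1.072 = 282.90 K

282.90


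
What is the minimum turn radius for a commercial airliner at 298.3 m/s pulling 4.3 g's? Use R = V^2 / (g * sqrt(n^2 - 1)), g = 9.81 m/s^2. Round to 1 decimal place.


Step 1: V^2 = 298.3^2 = 88982.89
Step 2: n^2 - 1 = 4.3^2 - 1 = 17.49
Step 3: sqrt(17.49) = 4.182105
Step 4: R = 88982.89 / (9.81 * 4.182105) = 2168.9 m

2168.9


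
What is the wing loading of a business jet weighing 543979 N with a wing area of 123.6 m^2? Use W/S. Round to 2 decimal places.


Step 1: Wing loading = W / S = 543979 / 123.6
Step 2: Wing loading = 4401.12 N/m^2

4401.12


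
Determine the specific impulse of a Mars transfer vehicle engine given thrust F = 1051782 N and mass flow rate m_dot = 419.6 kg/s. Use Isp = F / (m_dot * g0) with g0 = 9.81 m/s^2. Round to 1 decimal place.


Step 1: m_dot * g0 = 419.6 * 9.81 = 4116.28
Step 2: Isp = 1051782 / 4116.28 = 255.5 s

255.5


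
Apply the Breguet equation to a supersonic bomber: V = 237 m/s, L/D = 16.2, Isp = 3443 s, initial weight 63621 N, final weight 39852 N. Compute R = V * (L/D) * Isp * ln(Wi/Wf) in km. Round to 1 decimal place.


Step 1: Coefficient = V * (L/D) * Isp = 237 * 16.2 * 3443 = 13219054.2 m
Step 2: Wi/Wf = 63621 / 39852 = 1.596432
Step 3: ln(1.596432) = 0.467771
Step 4: R = 13219054.2 * 0.467771 = 6183490.4 m = 6183.5 km

6183.5


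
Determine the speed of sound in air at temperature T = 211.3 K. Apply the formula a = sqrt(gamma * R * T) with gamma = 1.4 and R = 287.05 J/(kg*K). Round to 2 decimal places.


Step 1: gamma * R * T = 1.4 * 287.05 * 211.3 = 84915.131
Step 2: a = sqrt(84915.131) = 291.40 m/s

291.40


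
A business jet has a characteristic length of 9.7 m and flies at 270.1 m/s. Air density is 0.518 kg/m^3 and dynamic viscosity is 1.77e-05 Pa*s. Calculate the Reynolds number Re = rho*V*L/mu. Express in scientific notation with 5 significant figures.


Step 1: Numerator = rho * V * L = 0.518 * 270.1 * 9.7 = 1357.14446
Step 2: Re = 1357.14446 / 1.77e-05
Step 3: Re = 7.6675e+07

7.6675e+07


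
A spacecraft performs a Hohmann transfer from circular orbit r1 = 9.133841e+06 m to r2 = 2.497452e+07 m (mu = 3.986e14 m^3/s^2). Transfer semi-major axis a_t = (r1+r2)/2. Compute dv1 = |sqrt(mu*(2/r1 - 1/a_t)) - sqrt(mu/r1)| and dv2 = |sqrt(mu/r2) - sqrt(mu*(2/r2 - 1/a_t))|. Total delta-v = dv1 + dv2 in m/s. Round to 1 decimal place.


Step 1: Transfer semi-major axis a_t = (9.133841e+06 + 2.497452e+07) / 2 = 1.705418e+07 m
Step 2: v1 (circular at r1) = sqrt(mu/r1) = 6606.05 m/s
Step 3: v_t1 = sqrt(mu*(2/r1 - 1/a_t)) = 7994.2 m/s
Step 4: dv1 = |7994.2 - 6606.05| = 1388.15 m/s
Step 5: v2 (circular at r2) = 3995.03 m/s, v_t2 = 2923.69 m/s
Step 6: dv2 = |3995.03 - 2923.69| = 1071.34 m/s
Step 7: Total delta-v = 1388.15 + 1071.34 = 2459.5 m/s

2459.5


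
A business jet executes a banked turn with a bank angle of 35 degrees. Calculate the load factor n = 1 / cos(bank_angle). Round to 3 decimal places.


Step 1: Convert 35 degrees to radians = 0.610865
Step 2: cos(35 deg) = 0.819152
Step 3: n = 1 / 0.819152 = 1.221

1.221


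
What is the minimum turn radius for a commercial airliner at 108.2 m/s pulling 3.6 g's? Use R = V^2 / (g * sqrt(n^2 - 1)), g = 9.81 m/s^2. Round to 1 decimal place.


Step 1: V^2 = 108.2^2 = 11707.24
Step 2: n^2 - 1 = 3.6^2 - 1 = 11.96
Step 3: sqrt(11.96) = 3.458323
Step 4: R = 11707.24 / (9.81 * 3.458323) = 345.1 m

345.1


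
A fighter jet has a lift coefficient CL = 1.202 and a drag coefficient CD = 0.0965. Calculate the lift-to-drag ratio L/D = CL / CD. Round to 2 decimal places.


Step 1: L/D = CL / CD = 1.202 / 0.0965
Step 2: L/D = 12.46

12.46


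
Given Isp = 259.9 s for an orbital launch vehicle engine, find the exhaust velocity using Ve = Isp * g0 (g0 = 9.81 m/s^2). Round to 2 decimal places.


Step 1: Ve = Isp * g0 = 259.9 * 9.81
Step 2: Ve = 2549.62 m/s

2549.62


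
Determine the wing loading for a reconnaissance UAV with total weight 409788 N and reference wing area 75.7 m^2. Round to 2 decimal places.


Step 1: Wing loading = W / S = 409788 / 75.7
Step 2: Wing loading = 5413.32 N/m^2

5413.32


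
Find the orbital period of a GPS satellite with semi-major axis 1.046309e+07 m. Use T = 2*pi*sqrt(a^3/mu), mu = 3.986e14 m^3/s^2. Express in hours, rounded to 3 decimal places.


Step 1: a^3 / mu = 1.145460e+21 / 3.986e14 = 2.873708e+06
Step 2: sqrt(2.873708e+06) = 1695.2014 s
Step 3: T = 2*pi * 1695.2014 = 10651.26 s
Step 4: T in hours = 10651.26 / 3600 = 2.959 hours

2.959


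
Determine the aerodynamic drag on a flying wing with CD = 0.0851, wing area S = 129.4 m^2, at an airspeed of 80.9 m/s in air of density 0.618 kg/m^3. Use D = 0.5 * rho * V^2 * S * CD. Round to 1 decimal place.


Step 1: Dynamic pressure q = 0.5 * 0.618 * 80.9^2 = 2022.3463 Pa
Step 2: Drag D = q * S * CD = 2022.3463 * 129.4 * 0.0851
Step 3: D = 22270.0 N

22270.0


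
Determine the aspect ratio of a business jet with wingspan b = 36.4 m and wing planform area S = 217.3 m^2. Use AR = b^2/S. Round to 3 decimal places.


Step 1: b^2 = 36.4^2 = 1324.96
Step 2: AR = 1324.96 / 217.3 = 6.097

6.097


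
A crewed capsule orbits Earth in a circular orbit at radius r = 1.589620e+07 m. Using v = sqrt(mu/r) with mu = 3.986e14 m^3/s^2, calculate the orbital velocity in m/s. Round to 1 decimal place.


Step 1: mu / r = 3.986e14 / 1.589620e+07 = 25075175.1991
Step 2: v = sqrt(25075175.1991) = 5007.5 m/s

5007.5


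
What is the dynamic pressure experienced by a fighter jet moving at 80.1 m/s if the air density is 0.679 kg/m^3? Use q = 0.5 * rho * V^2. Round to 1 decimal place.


Step 1: V^2 = 80.1^2 = 6416.01
Step 2: q = 0.5 * 0.679 * 6416.01
Step 3: q = 2178.2 Pa

2178.2


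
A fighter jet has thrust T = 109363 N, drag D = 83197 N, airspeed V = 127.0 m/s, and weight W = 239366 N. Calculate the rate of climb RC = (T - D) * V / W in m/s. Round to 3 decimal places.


Step 1: Excess thrust = T - D = 109363 - 83197 = 26166 N
Step 2: Excess power = 26166 * 127.0 = 3323082.0 W
Step 3: RC = 3323082.0 / 239366 = 13.883 m/s

13.883


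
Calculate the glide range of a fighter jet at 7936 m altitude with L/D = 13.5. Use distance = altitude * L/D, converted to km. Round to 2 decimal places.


Step 1: Glide distance = altitude * L/D = 7936 * 13.5 = 107136.0 m
Step 2: Convert to km: 107136.0 / 1000 = 107.14 km

107.14


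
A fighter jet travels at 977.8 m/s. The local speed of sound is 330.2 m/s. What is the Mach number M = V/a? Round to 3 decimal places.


Step 1: M = V / a = 977.8 / 330.2
Step 2: M = 2.961

2.961


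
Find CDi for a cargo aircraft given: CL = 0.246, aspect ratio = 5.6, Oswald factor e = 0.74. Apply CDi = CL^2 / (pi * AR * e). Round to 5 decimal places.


Step 1: CL^2 = 0.246^2 = 0.060516
Step 2: pi * AR * e = 3.14159 * 5.6 * 0.74 = 13.01876
Step 3: CDi = 0.060516 / 13.01876 = 0.00465

0.00465


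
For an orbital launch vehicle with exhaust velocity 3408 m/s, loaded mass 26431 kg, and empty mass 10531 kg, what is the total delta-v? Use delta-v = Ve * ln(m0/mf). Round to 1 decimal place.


Step 1: Mass ratio m0/mf = 26431 / 10531 = 2.509828
Step 2: ln(2.509828) = 0.920214
Step 3: delta-v = 3408 * 0.920214 = 3136.1 m/s

3136.1


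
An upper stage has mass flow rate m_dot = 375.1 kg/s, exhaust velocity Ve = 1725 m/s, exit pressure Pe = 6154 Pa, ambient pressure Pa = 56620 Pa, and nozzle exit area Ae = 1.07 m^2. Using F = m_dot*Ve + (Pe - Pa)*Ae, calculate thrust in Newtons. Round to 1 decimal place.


Step 1: Momentum thrust = m_dot * Ve = 375.1 * 1725 = 647047.5 N
Step 2: Pressure thrust = (Pe - Pa) * Ae = (6154 - 56620) * 1.07 = -53998.62 N
Step 3: Total thrust F = 647047.5 + -53998.62 = 593048.9 N

593048.9


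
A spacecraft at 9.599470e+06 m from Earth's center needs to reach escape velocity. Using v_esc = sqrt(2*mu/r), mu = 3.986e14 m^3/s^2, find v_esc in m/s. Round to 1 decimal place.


Step 1: 2*mu/r = 2 * 3.986e14 / 9.599470e+06 = 83046251.5118
Step 2: v_esc = sqrt(83046251.5118) = 9113.0 m/s

9113.0


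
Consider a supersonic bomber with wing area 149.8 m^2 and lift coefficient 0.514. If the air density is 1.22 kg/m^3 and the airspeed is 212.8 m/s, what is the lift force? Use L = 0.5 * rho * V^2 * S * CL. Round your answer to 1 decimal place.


Step 1: Calculate dynamic pressure q = 0.5 * 1.22 * 212.8^2 = 0.5 * 1.22 * 45283.84 = 27623.1424 Pa
Step 2: Multiply by wing area and lift coefficient: L = 27623.1424 * 149.8 * 0.514
Step 3: L = 4137946.7315 * 0.514 = 2126904.6 N

2126904.6


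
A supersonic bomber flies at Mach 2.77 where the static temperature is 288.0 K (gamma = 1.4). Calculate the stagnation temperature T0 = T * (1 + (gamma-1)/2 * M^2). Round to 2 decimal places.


Step 1: (gamma-1)/2 = 0.2
Step 2: M^2 = 7.6729
Step 3: 1 + 0.2 * 7.6729 = 2.53458
Step 4: T0 = 288.0 * 2.53458 = 729.96 K

729.96


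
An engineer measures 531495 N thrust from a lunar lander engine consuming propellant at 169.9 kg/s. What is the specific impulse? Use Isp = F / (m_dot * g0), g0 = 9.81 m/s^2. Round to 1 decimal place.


Step 1: m_dot * g0 = 169.9 * 9.81 = 1666.72
Step 2: Isp = 531495 / 1666.72 = 318.9 s

318.9


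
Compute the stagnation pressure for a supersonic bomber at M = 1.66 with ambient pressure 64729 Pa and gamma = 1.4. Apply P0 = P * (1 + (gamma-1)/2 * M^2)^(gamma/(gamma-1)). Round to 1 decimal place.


Step 1: (gamma-1)/2 * M^2 = 0.2 * 2.7556 = 0.55112
Step 2: 1 + 0.55112 = 1.55112
Step 3: Exponent gamma/(gamma-1) = 3.5
Step 4: P0 = 64729 * 1.55112^3.5 = 300855.4 Pa

300855.4


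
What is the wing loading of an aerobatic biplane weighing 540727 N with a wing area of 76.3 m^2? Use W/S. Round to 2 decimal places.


Step 1: Wing loading = W / S = 540727 / 76.3
Step 2: Wing loading = 7086.85 N/m^2

7086.85


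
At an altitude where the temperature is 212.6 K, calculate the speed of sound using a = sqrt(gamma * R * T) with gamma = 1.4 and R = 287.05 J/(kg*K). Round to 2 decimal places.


Step 1: gamma * R * T = 1.4 * 287.05 * 212.6 = 85437.562
Step 2: a = sqrt(85437.562) = 292.30 m/s

292.30


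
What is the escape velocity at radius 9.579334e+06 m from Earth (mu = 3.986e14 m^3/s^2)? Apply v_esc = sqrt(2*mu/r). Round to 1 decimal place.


Step 1: 2*mu/r = 2 * 3.986e14 / 9.579334e+06 = 83220816.8125
Step 2: v_esc = sqrt(83220816.8125) = 9122.5 m/s

9122.5


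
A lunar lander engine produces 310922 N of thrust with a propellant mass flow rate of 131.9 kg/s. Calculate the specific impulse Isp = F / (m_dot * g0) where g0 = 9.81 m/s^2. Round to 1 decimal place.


Step 1: m_dot * g0 = 131.9 * 9.81 = 1293.94
Step 2: Isp = 310922 / 1293.94 = 240.3 s

240.3


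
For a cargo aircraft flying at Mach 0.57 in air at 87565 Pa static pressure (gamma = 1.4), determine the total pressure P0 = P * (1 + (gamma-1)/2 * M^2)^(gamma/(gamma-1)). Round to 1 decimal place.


Step 1: (gamma-1)/2 * M^2 = 0.2 * 0.3249 = 0.06498
Step 2: 1 + 0.06498 = 1.06498
Step 3: Exponent gamma/(gamma-1) = 3.5
Step 4: P0 = 87565 * 1.06498^3.5 = 109150.5 Pa

109150.5


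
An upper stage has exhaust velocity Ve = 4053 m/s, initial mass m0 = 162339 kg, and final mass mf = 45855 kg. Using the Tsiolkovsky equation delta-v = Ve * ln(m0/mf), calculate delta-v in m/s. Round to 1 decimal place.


Step 1: Mass ratio m0/mf = 162339 / 45855 = 3.540268
Step 2: ln(3.540268) = 1.264202
Step 3: delta-v = 4053 * 1.264202 = 5123.8 m/s

5123.8


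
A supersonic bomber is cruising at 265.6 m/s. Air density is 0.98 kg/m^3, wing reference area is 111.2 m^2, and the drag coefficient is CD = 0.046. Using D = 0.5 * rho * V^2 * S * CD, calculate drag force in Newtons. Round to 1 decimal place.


Step 1: Dynamic pressure q = 0.5 * 0.98 * 265.6^2 = 34566.2464 Pa
Step 2: Drag D = q * S * CD = 34566.2464 * 111.2 * 0.046
Step 3: D = 176813.3 N

176813.3


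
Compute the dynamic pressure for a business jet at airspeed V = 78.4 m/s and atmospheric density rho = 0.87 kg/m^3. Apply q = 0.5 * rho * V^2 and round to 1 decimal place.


Step 1: V^2 = 78.4^2 = 6146.56
Step 2: q = 0.5 * 0.87 * 6146.56
Step 3: q = 2673.8 Pa

2673.8


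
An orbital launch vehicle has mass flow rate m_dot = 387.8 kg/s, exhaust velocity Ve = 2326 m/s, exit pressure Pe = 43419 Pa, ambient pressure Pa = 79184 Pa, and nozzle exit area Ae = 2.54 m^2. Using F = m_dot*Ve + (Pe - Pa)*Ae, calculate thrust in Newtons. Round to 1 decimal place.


Step 1: Momentum thrust = m_dot * Ve = 387.8 * 2326 = 902022.8 N
Step 2: Pressure thrust = (Pe - Pa) * Ae = (43419 - 79184) * 2.54 = -90843.10 N
Step 3: Total thrust F = 902022.8 + -90843.10 = 811179.7 N

811179.7


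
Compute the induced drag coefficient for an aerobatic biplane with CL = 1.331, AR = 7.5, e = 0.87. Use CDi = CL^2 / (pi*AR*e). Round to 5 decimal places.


Step 1: CL^2 = 1.331^2 = 1.771561
Step 2: pi * AR * e = 3.14159 * 7.5 * 0.87 = 20.498892
Step 3: CDi = 1.771561 / 20.498892 = 0.08642

0.08642


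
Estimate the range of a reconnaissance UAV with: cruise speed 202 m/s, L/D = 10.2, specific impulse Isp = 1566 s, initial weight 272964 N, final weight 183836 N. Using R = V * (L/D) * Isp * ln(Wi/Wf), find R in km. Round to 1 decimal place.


Step 1: Coefficient = V * (L/D) * Isp = 202 * 10.2 * 1566 = 3226586.4 m
Step 2: Wi/Wf = 272964 / 183836 = 1.484823
Step 3: ln(1.484823) = 0.395296
Step 4: R = 3226586.4 * 0.395296 = 1275456.3 m = 1275.5 km

1275.5
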